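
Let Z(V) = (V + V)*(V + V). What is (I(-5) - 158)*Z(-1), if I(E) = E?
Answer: -652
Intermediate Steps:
Z(V) = 4*V² (Z(V) = (2*V)*(2*V) = 4*V²)
(I(-5) - 158)*Z(-1) = (-5 - 158)*(4*(-1)²) = -652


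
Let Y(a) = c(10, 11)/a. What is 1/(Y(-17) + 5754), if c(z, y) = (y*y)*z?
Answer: 17/96608 ≈ 0.00017597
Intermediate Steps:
c(z, y) = z*y² (c(z, y) = y²*z = z*y²)
Y(a) = 1210/a (Y(a) = (10*11²)/a = (10*121)/a = 1210/a)
1/(Y(-17) + 5754) = 1/(1210/(-17) + 5754) = 1/(1210*(-1/17) + 5754) = 1/(-1210/17 + 5754) = 1/(96608/17) = 17/96608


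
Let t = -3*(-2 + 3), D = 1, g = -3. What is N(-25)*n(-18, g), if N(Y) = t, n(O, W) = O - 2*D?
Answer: 60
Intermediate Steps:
n(O, W) = -2 + O (n(O, W) = O - 2*1 = O - 2 = -2 + O)
t = -3 (t = -3*1 = -3)
N(Y) = -3
N(-25)*n(-18, g) = -3*(-2 - 18) = -3*(-20) = 60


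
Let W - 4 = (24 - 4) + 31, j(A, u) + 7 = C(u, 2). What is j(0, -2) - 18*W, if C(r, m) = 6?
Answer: -991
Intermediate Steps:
j(A, u) = -1 (j(A, u) = -7 + 6 = -1)
W = 55 (W = 4 + ((24 - 4) + 31) = 4 + (20 + 31) = 4 + 51 = 55)
j(0, -2) - 18*W = -1 - 18*55 = -1 - 990 = -991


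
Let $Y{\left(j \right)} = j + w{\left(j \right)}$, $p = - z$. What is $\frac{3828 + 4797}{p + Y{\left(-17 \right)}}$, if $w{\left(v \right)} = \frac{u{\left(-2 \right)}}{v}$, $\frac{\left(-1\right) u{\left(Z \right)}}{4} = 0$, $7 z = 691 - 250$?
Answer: $- \frac{1725}{16} \approx -107.81$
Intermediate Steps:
$z = 63$ ($z = \frac{691 - 250}{7} = \frac{1}{7} \cdot 441 = 63$)
$u{\left(Z \right)} = 0$ ($u{\left(Z \right)} = \left(-4\right) 0 = 0$)
$w{\left(v \right)} = 0$ ($w{\left(v \right)} = \frac{0}{v} = 0$)
$p = -63$ ($p = \left(-1\right) 63 = -63$)
$Y{\left(j \right)} = j$ ($Y{\left(j \right)} = j + 0 = j$)
$\frac{3828 + 4797}{p + Y{\left(-17 \right)}} = \frac{3828 + 4797}{-63 - 17} = \frac{8625}{-80} = 8625 \left(- \frac{1}{80}\right) = - \frac{1725}{16}$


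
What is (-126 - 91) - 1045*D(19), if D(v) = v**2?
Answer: -377462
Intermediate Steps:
(-126 - 91) - 1045*D(19) = (-126 - 91) - 1045*19**2 = -217 - 1045*361 = -217 - 377245 = -377462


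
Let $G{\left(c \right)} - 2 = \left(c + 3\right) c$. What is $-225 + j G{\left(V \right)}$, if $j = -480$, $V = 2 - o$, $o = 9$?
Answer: $-14625$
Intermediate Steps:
$V = -7$ ($V = 2 - 9 = -7$)
$G{\left(c \right)} = 2 + c \left(3 + c\right)$ ($G{\left(c \right)} = 2 + \left(c + 3\right) c = 2 + \left(3 + c\right) c = 2 + c \left(3 + c\right)$)
$-225 + j G{\left(V \right)} = -225 - 480 \left(2 + \left(-7\right)^{2} + 3 \left(-7\right)\right) = -225 - 480 \left(2 + 49 - 21\right) = -225 - 14400 = -14625$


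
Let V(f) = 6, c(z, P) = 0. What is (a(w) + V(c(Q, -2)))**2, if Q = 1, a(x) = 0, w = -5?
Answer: 36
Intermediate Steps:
(a(w) + V(c(Q, -2)))**2 = (0 + 6)**2 = 6**2 = 36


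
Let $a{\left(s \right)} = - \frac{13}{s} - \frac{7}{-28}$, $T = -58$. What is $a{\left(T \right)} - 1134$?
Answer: $- \frac{131489}{116} \approx -1133.5$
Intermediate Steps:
$a{\left(s \right)} = \frac{1}{4} - \frac{13}{s}$ ($a{\left(s \right)} = - \frac{13}{s} - - \frac{1}{4} = - \frac{13}{s} + \frac{1}{4} = \frac{1}{4} - \frac{13}{s}$)
$a{\left(T \right)} - 1134 = \frac{-52 - 58}{4 \left(-58\right)} - 1134 = \frac{1}{4} \left(- \frac{1}{58}\right) \left(-110\right) - 1134 = \frac{55}{116} - 1134 = - \frac{131489}{116}$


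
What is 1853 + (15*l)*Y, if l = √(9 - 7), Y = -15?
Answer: 1853 - 225*√2 ≈ 1534.8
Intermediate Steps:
l = √2 ≈ 1.4142
1853 + (15*l)*Y = 1853 + (15*√2)*(-15) = 1853 - 225*√2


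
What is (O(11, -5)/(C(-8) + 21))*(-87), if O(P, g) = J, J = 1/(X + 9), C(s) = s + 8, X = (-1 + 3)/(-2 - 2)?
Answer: -58/119 ≈ -0.48739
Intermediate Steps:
X = -½ (X = 2/(-4) = 2*(-¼) = -½ ≈ -0.50000)
C(s) = 8 + s
J = 2/17 (J = 1/(-½ + 9) = 1/(17/2) = 2/17 ≈ 0.11765)
O(P, g) = 2/17
(O(11, -5)/(C(-8) + 21))*(-87) = ((2/17)/((8 - 8) + 21))*(-87) = ((2/17)/(0 + 21))*(-87) = ((2/17)/21)*(-87) = ((1/21)*(2/17))*(-87) = (2/357)*(-87) = -58/119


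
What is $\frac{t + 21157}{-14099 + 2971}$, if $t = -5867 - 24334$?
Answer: $\frac{2261}{2782} \approx 0.81273$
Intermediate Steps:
$t = -30201$
$\frac{t + 21157}{-14099 + 2971} = \frac{-30201 + 21157}{-14099 + 2971} = - \frac{9044}{-11128} = \left(-9044\right) \left(- \frac{1}{11128}\right) = \frac{2261}{2782}$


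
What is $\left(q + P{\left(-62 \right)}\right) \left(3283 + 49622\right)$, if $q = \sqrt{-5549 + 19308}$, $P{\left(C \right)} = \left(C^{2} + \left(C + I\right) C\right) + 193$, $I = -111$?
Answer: $781036515 + 52905 \sqrt{13759} \approx 7.8724 \cdot 10^{8}$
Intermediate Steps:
$P{\left(C \right)} = 193 + C^{2} + C \left(-111 + C\right)$ ($P{\left(C \right)} = \left(C^{2} + \left(C - 111\right) C\right) + 193 = \left(C^{2} + \left(-111 + C\right) C\right) + 193 = \left(C^{2} + C \left(-111 + C\right)\right) + 193 = 193 + C^{2} + C \left(-111 + C\right)$)
$q = \sqrt{13759} \approx 117.3$
$\left(q + P{\left(-62 \right)}\right) \left(3283 + 49622\right) = \left(\sqrt{13759} + \left(193 - -6882 + 2 \left(-62\right)^{2}\right)\right) \left(3283 + 49622\right) = \left(\sqrt{13759} + \left(193 + 6882 + 2 \cdot 3844\right)\right) 52905 = \left(\sqrt{13759} + \left(193 + 6882 + 7688\right)\right) 52905 = \left(\sqrt{13759} + 14763\right) 52905 = \left(14763 + \sqrt{13759}\right) 52905 = 781036515 + 52905 \sqrt{13759}$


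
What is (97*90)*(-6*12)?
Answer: -628560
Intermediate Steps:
(97*90)*(-6*12) = 8730*(-72) = -628560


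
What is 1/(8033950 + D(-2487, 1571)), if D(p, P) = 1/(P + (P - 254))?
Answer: 2888/23202047601 ≈ 1.2447e-7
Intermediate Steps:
D(p, P) = 1/(-254 + 2*P) (D(p, P) = 1/(P + (-254 + P)) = 1/(-254 + 2*P))
1/(8033950 + D(-2487, 1571)) = 1/(8033950 + 1/(2*(-127 + 1571))) = 1/(8033950 + (1/2)/1444) = 1/(8033950 + (1/2)*(1/1444)) = 1/(8033950 + 1/2888) = 1/(23202047601/2888) = 2888/23202047601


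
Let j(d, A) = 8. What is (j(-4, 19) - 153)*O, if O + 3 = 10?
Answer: -1015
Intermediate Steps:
O = 7 (O = -3 + 10 = 7)
(j(-4, 19) - 153)*O = (8 - 153)*7 = -145*7 = -1015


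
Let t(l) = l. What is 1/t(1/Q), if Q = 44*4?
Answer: 176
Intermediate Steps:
Q = 176
1/t(1/Q) = 1/(1/176) = 176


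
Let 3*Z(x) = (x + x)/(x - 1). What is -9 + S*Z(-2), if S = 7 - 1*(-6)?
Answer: -29/9 ≈ -3.2222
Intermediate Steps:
S = 13 (S = 7 + 6 = 13)
Z(x) = 2*x/(3*(-1 + x)) (Z(x) = ((x + x)/(x - 1))/3 = ((2*x)/(-1 + x))/3 = (2*x/(-1 + x))/3 = 2*x/(3*(-1 + x)))
-9 + S*Z(-2) = -9 + 13*((⅔)*(-2)/(-1 - 2)) = -9 + 13*((⅔)*(-2)/(-3)) = -9 + 13*((⅔)*(-2)*(-⅓)) = -9 + 13*(4/9) = -9 + 52/9 = -29/9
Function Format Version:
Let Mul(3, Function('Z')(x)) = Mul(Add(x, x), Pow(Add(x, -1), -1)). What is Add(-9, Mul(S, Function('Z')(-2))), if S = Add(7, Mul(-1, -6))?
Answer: Rational(-29, 9) ≈ -3.2222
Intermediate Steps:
S = 13 (S = Add(7, 6) = 13)
Function('Z')(x) = Mul(Rational(2, 3), x, Pow(Add(-1, x), -1)) (Function('Z')(x) = Mul(Rational(1, 3), Mul(Add(x, x), Pow(Add(x, -1), -1))) = Mul(Rational(1, 3), Mul(Mul(2, x), Pow(Add(-1, x), -1))) = Mul(Rational(1, 3), Mul(2, x, Pow(Add(-1, x), -1))) = Mul(Rational(2, 3), x, Pow(Add(-1, x), -1)))
Add(-9, Mul(S, Function('Z')(-2))) = Add(-9, Mul(13, Mul(Rational(2, 3), -2, Pow(Add(-1, -2), -1)))) = Add(-9, Mul(13, Mul(Rational(2, 3), -2, Pow(-3, -1)))) = Add(-9, Mul(13, Mul(Rational(2, 3), -2, Rational(-1, 3)))) = Add(-9, Mul(13, Rational(4, 9))) = Add(-9, Rational(52, 9)) = Rational(-29, 9)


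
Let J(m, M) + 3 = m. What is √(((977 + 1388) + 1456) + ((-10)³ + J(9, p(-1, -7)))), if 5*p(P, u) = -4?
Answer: √2827 ≈ 53.170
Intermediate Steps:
p(P, u) = -⅘ (p(P, u) = (⅕)*(-4) = -⅘)
J(m, M) = -3 + m
√(((977 + 1388) + 1456) + ((-10)³ + J(9, p(-1, -7)))) = √(((977 + 1388) + 1456) + ((-10)³ + (-3 + 9))) = √((2365 + 1456) + (-1000 + 6)) = √(3821 - 994) = √2827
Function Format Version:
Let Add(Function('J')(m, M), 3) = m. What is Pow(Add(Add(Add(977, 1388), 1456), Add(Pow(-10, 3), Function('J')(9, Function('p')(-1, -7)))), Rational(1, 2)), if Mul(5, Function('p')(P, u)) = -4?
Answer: Pow(2827, Rational(1, 2)) ≈ 53.170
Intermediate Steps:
Function('p')(P, u) = Rational(-4, 5) (Function('p')(P, u) = Mul(Rational(1, 5), -4) = Rational(-4, 5))
Function('J')(m, M) = Add(-3, m)
Pow(Add(Add(Add(977, 1388), 1456), Add(Pow(-10, 3), Function('J')(9, Function('p')(-1, -7)))), Rational(1, 2)) = Pow(Add(Add(Add(977, 1388), 1456), Add(Pow(-10, 3), Add(-3, 9))), Rational(1, 2)) = Pow(Add(Add(2365, 1456), Add(-1000, 6)), Rational(1, 2)) = Pow(Add(3821, -994), Rational(1, 2)) = Pow(2827, Rational(1, 2))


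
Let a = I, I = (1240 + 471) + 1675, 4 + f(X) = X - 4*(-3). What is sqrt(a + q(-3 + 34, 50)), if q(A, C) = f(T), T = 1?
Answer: sqrt(3395) ≈ 58.267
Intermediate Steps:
f(X) = 8 + X (f(X) = -4 + (X - 4*(-3)) = -4 + (X + 12) = -4 + (12 + X) = 8 + X)
q(A, C) = 9 (q(A, C) = 8 + 1 = 9)
I = 3386 (I = 1711 + 1675 = 3386)
a = 3386
sqrt(a + q(-3 + 34, 50)) = sqrt(3386 + 9) = sqrt(3395)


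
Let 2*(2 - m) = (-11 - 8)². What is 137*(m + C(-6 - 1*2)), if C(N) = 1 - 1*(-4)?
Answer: -47539/2 ≈ -23770.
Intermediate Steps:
m = -357/2 (m = 2 - (-11 - 8)²/2 = 2 - ½*(-19)² = 2 - ½*361 = 2 - 361/2 = -357/2 ≈ -178.50)
C(N) = 5 (C(N) = 1 + 4 = 5)
137*(m + C(-6 - 1*2)) = 137*(-357/2 + 5) = 137*(-347/2) = -47539/2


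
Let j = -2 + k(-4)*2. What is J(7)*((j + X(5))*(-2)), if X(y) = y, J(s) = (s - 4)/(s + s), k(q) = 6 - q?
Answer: -69/7 ≈ -9.8571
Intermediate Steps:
J(s) = (-4 + s)/(2*s) (J(s) = (-4 + s)/((2*s)) = (-4 + s)*(1/(2*s)) = (-4 + s)/(2*s))
j = 18 (j = -2 + (6 - 1*(-4))*2 = -2 + (6 + 4)*2 = -2 + 10*2 = -2 + 20 = 18)
J(7)*((j + X(5))*(-2)) = ((1/2)*(-4 + 7)/7)*((18 + 5)*(-2)) = ((1/2)*(1/7)*3)*(23*(-2)) = (3/14)*(-46) = -69/7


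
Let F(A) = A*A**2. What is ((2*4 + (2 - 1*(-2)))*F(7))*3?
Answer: 12348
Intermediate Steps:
F(A) = A**3
((2*4 + (2 - 1*(-2)))*F(7))*3 = ((2*4 + (2 - 1*(-2)))*7**3)*3 = ((8 + (2 + 2))*343)*3 = ((8 + 4)*343)*3 = (12*343)*3 = 4116*3 = 12348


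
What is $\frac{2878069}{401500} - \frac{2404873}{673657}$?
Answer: $\frac{973274818833}{270473285500} \approx 3.5984$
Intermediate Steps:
$\frac{2878069}{401500} - \frac{2404873}{673657} = \frac{973274818833}{270473285500}$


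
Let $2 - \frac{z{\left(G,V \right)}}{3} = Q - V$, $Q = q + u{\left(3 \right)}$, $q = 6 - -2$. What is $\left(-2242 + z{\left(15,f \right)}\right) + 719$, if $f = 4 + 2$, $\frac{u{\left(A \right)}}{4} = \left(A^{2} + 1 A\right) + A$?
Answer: $-1703$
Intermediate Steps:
$q = 8$ ($q = 6 + 2 = 8$)
$u{\left(A \right)} = 4 A^{2} + 8 A$ ($u{\left(A \right)} = 4 \left(\left(A^{2} + 1 A\right) + A\right) = 4 \left(\left(A^{2} + A\right) + A\right) = 4 \left(\left(A + A^{2}\right) + A\right) = 4 \left(A^{2} + 2 A\right) = 4 A^{2} + 8 A$)
$Q = 68$ ($Q = 8 + 4 \cdot 3 \left(2 + 3\right) = 8 + 4 \cdot 3 \cdot 5 = 8 + 60 = 68$)
$f = 6$
$z{\left(G,V \right)} = -198 + 3 V$ ($z{\left(G,V \right)} = 6 - 3 \left(68 - V\right) = 6 + \left(-204 + 3 V\right) = -198 + 3 V$)
$\left(-2242 + z{\left(15,f \right)}\right) + 719 = \left(-2242 + \left(-198 + 3 \cdot 6\right)\right) + 719 = \left(-2242 + \left(-198 + 18\right)\right) + 719 = \left(-2242 - 180\right) + 719 = -2422 + 719 = -1703$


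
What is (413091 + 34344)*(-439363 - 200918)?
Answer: -286484129235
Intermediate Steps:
(413091 + 34344)*(-439363 - 200918) = 447435*(-640281) = -286484129235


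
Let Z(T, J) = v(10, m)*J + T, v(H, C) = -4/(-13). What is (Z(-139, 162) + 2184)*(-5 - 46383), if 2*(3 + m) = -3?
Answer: -1263284404/13 ≈ -9.7176e+7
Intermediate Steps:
m = -9/2 (m = -3 + (1/2)*(-3) = -3 - 3/2 = -9/2 ≈ -4.5000)
v(H, C) = 4/13 (v(H, C) = -4*(-1/13) = 4/13)
Z(T, J) = T + 4*J/13 (Z(T, J) = 4*J/13 + T = T + 4*J/13)
(Z(-139, 162) + 2184)*(-5 - 46383) = ((-139 + (4/13)*162) + 2184)*(-5 - 46383) = ((-139 + 648/13) + 2184)*(-46388) = (-1159/13 + 2184)*(-46388) = (27233/13)*(-46388) = -1263284404/13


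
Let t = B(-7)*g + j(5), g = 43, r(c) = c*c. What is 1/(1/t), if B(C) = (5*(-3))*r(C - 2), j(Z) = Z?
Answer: -52240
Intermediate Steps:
r(c) = c²
B(C) = -15*(-2 + C)² (B(C) = (5*(-3))*(C - 2)² = -15*(-2 + C)²)
t = -52240 (t = -15*(-2 - 7)²*43 + 5 = -15*(-9)²*43 + 5 = -15*81*43 + 5 = -1215*43 + 5 = -52245 + 5 = -52240)
1/(1/t) = 1/(1/(-52240)) = 1/(-1/52240) = -52240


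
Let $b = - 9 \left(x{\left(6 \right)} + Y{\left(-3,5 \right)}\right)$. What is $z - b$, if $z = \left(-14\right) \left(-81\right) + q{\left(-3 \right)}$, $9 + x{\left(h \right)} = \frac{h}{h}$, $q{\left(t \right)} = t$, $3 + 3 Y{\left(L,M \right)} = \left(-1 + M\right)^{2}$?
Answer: $1098$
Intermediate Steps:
$Y{\left(L,M \right)} = -1 + \frac{\left(-1 + M\right)^{2}}{3}$
$x{\left(h \right)} = -8$ ($x{\left(h \right)} = -9 + \frac{h}{h} = -9 + 1 = -8$)
$z = 1131$ ($z = \left(-14\right) \left(-81\right) - 3 = 1134 - 3 = 1131$)
$b = 33$ ($b = - 9 \left(-8 - \left(1 - \frac{\left(-1 + 5\right)^{2}}{3}\right)\right) = - 9 \left(-8 - \left(1 - \frac{4^{2}}{3}\right)\right) = - 9 \left(-8 + \left(-1 + \frac{1}{3} \cdot 16\right)\right) = - 9 \left(-8 + \left(-1 + \frac{16}{3}\right)\right) = - 9 \left(-8 + \frac{13}{3}\right) = \left(-9\right) \left(- \frac{11}{3}\right) = 33$)
$z - b = 1131 - 33 = 1098$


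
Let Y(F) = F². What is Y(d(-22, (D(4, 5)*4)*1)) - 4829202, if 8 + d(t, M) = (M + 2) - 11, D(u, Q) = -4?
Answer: -4828113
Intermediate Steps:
d(t, M) = -17 + M (d(t, M) = -8 + ((M + 2) - 11) = -8 + ((2 + M) - 11) = -8 + (-9 + M) = -17 + M)
Y(d(-22, (D(4, 5)*4)*1)) - 4829202 = (-17 - 4*4*1)² - 4829202 = (-17 - 16*1)² - 4829202 = (-17 - 16)² - 4829202 = (-33)² - 4829202 = 1089 - 4829202 = -4828113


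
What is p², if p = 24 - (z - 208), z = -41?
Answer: 74529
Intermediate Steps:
p = 273 (p = 24 - (-41 - 208) = 24 - 1*(-249) = 24 + 249 = 273)
p² = 273² = 74529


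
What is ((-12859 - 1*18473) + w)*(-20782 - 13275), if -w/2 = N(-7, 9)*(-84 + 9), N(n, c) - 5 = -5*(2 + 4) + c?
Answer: 1148810724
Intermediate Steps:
N(n, c) = -25 + c (N(n, c) = 5 + (-5*(2 + 4) + c) = 5 + (-5*6 + c) = 5 + (-30 + c) = -25 + c)
w = -2400 (w = -2*(-25 + 9)*(-84 + 9) = -(-32)*(-75) = -2*1200 = -2400)
((-12859 - 1*18473) + w)*(-20782 - 13275) = ((-12859 - 1*18473) - 2400)*(-20782 - 13275) = ((-12859 - 18473) - 2400)*(-34057) = (-31332 - 2400)*(-34057) = -33732*(-34057) = 1148810724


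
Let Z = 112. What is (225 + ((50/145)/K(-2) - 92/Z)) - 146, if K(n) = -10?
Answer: 63453/812 ≈ 78.144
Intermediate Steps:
(225 + ((50/145)/K(-2) - 92/Z)) - 146 = (225 + ((50/145)/(-10) - 92/112)) - 146 = (225 + ((50*(1/145))*(-⅒) - 92*1/112)) - 146 = (225 + ((10/29)*(-⅒) - 23/28)) - 146 = (225 + (-1/29 - 23/28)) - 146 = (225 - 695/812) - 146 = 182005/812 - 146 = 63453/812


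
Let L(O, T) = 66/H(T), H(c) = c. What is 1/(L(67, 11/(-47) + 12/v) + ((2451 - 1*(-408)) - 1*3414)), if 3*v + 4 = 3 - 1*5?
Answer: -293/165717 ≈ -0.0017681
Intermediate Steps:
v = -2 (v = -4/3 + (3 - 1*5)/3 = -4/3 + (3 - 5)/3 = -4/3 + (⅓)*(-2) = -4/3 - ⅔ = -2)
L(O, T) = 66/T
1/(L(67, 11/(-47) + 12/v) + ((2451 - 1*(-408)) - 1*3414)) = 1/(66/(11/(-47) + 12/(-2)) + ((2451 - 1*(-408)) - 1*3414)) = 1/(66/(11*(-1/47) + 12*(-½)) + ((2451 + 408) - 3414)) = 1/(66/(-11/47 - 6) + (2859 - 3414)) = 1/(66/(-293/47) - 555) = 1/(66*(-47/293) - 555) = 1/(-3102/293 - 555) = 1/(-165717/293) = -293/165717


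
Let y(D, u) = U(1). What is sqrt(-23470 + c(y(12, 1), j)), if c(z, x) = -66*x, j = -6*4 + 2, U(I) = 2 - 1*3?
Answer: I*sqrt(22018) ≈ 148.38*I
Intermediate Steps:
U(I) = -1 (U(I) = 2 - 3 = -1)
j = -22 (j = -24 + 2 = -22)
y(D, u) = -1
sqrt(-23470 + c(y(12, 1), j)) = sqrt(-23470 - 66*(-22)) = sqrt(-23470 + 1452) = sqrt(-22018) = I*sqrt(22018)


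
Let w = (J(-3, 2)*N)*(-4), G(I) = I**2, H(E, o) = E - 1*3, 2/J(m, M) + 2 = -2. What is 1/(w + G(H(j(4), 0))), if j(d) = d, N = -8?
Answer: -1/15 ≈ -0.066667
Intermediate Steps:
J(m, M) = -1/2 (J(m, M) = 2/(-2 - 2) = 2/(-4) = 2*(-1/4) = -1/2)
H(E, o) = -3 + E (H(E, o) = E - 3 = -3 + E)
w = -16 (w = -1/2*(-8)*(-4) = 4*(-4) = -16)
1/(w + G(H(j(4), 0))) = 1/(-16 + (-3 + 4)**2) = 1/(-16 + 1**2) = 1/(-16 + 1) = 1/(-15) = -1/15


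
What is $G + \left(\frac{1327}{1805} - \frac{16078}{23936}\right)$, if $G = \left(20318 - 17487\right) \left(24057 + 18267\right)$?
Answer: $\frac{2588364066877701}{21602240} \approx 1.1982 \cdot 10^{8}$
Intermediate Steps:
$G = 119819244$ ($G = 2831 \cdot 42324 = 119819244$)
$G + \left(\frac{1327}{1805} - \frac{16078}{23936}\right) = 119819244 + \left(\frac{1327}{1805} - \frac{16078}{23936}\right) = 119819244 + \left(1327 \cdot \frac{1}{1805} - \frac{8039}{11968}\right) = 119819244 + \left(\frac{1327}{1805} - \frac{8039}{11968}\right) = 119819244 + \frac{1371141}{21602240} = \frac{2588364066877701}{21602240}$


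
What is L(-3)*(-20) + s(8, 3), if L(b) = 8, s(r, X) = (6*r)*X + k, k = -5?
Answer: -21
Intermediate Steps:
s(r, X) = -5 + 6*X*r (s(r, X) = (6*r)*X - 5 = 6*X*r - 5 = -5 + 6*X*r)
L(-3)*(-20) + s(8, 3) = 8*(-20) + (-5 + 6*3*8) = -160 + (-5 + 144) = -160 + 139 = -21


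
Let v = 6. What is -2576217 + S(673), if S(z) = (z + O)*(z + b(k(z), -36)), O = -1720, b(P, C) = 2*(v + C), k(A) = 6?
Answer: -3218028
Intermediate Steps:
b(P, C) = 12 + 2*C (b(P, C) = 2*(6 + C) = 12 + 2*C)
S(z) = (-1720 + z)*(-60 + z) (S(z) = (z - 1720)*(z + (12 + 2*(-36))) = (-1720 + z)*(z + (12 - 72)) = (-1720 + z)*(z - 60) = (-1720 + z)*(-60 + z))
-2576217 + S(673) = -2576217 + (103200 + 673**2 - 1780*673) = -2576217 + (103200 + 452929 - 1197940) = -2576217 - 641811 = -3218028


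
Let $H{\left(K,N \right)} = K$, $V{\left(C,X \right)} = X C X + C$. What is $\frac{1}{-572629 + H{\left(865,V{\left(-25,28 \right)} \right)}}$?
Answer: $- \frac{1}{571764} \approx -1.749 \cdot 10^{-6}$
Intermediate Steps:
$V{\left(C,X \right)} = C + C X^{2}$ ($V{\left(C,X \right)} = C X X + C = C X^{2} + C = C + C X^{2}$)
$\frac{1}{-572629 + H{\left(865,V{\left(-25,28 \right)} \right)}} = \frac{1}{-572629 + 865} = \frac{1}{-571764} = - \frac{1}{571764}$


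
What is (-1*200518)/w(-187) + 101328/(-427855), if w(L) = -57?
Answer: 85786853194/24387735 ≈ 3517.6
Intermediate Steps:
(-1*200518)/w(-187) + 101328/(-427855) = -1*200518/(-57) + 101328/(-427855) = -200518*(-1/57) + 101328*(-1/427855) = 200518/57 - 101328/427855 = 85786853194/24387735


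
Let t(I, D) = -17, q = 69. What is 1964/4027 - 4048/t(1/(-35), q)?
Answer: 16334684/68459 ≈ 238.61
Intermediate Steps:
1964/4027 - 4048/t(1/(-35), q) = 1964/4027 - 4048/(-17) = 1964*(1/4027) - 4048*(-1/17) = 1964/4027 + 4048/17 = 16334684/68459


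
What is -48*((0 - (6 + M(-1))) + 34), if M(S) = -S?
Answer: -1296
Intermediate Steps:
-48*((0 - (6 + M(-1))) + 34) = -48*((0 - (6 - 1*(-1))) + 34) = -48*((0 - (6 + 1)) + 34) = -48*((0 - 1*7) + 34) = -48*((0 - 7) + 34) = -48*(-7 + 34) = -48*27 = -1296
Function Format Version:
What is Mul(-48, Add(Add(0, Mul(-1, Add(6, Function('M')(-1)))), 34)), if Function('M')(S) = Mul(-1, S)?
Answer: -1296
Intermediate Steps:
Mul(-48, Add(Add(0, Mul(-1, Add(6, Function('M')(-1)))), 34)) = Mul(-48, Add(Add(0, Mul(-1, Add(6, Mul(-1, -1)))), 34)) = Mul(-48, Add(Add(0, Mul(-1, Add(6, 1))), 34)) = Mul(-48, Add(Add(0, Mul(-1, 7)), 34)) = Mul(-48, Add(Add(0, -7), 34)) = Mul(-48, Add(-7, 34)) = Mul(-48, 27) = -1296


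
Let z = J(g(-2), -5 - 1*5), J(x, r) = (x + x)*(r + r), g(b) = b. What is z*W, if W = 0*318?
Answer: 0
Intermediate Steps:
W = 0
J(x, r) = 4*r*x (J(x, r) = (2*x)*(2*r) = 4*r*x)
z = 80 (z = 4*(-5 - 1*5)*(-2) = 4*(-5 - 5)*(-2) = 4*(-10)*(-2) = 80)
z*W = 80*0 = 0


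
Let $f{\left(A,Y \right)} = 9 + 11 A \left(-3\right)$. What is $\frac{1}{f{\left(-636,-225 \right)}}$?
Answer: $\frac{1}{20997} \approx 4.7626 \cdot 10^{-5}$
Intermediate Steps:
$f{\left(A,Y \right)} = 9 - 33 A$ ($f{\left(A,Y \right)} = 9 + 11 \left(- 3 A\right) = 9 - 33 A$)
$\frac{1}{f{\left(-636,-225 \right)}} = \frac{1}{9 - -20988} = \frac{1}{9 + 20988} = \frac{1}{20997}$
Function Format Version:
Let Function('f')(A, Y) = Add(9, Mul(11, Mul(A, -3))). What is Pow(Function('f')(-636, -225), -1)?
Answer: Rational(1, 20997) ≈ 4.7626e-5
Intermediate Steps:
Function('f')(A, Y) = Add(9, Mul(-33, A)) (Function('f')(A, Y) = Add(9, Mul(11, Mul(-3, A))) = Add(9, Mul(-33, A)))
Pow(Function('f')(-636, -225), -1) = Pow(Add(9, Mul(-33, -636)), -1) = Pow(Add(9, 20988), -1) = Pow(20997, -1) = Rational(1, 20997)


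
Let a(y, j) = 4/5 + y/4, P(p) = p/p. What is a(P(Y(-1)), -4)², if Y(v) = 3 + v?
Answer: 441/400 ≈ 1.1025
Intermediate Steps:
P(p) = 1
a(y, j) = ⅘ + y/4 (a(y, j) = 4*(⅕) + y*(¼) = ⅘ + y/4)
a(P(Y(-1)), -4)² = (⅘ + (¼)*1)² = (⅘ + ¼)² = (21/20)² = 441/400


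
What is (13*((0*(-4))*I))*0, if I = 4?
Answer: 0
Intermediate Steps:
(13*((0*(-4))*I))*0 = (13*((0*(-4))*4))*0 = (13*(0*4))*0 = (13*0)*0 = 0*0 = 0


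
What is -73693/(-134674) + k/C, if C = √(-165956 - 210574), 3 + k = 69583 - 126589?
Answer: 73693/134674 + 19003*I*√376530/125510 ≈ 0.5472 + 92.906*I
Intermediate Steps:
k = -57009 (k = -3 + (69583 - 126589) = -3 - 57006 = -57009)
C = I*√376530 (C = √(-376530) = I*√376530 ≈ 613.62*I)
-73693/(-134674) + k/C = -73693/(-134674) - 57009*(-I*√376530/376530) = -73693*(-1/134674) - (-19003)*I*√376530/125510 = 73693/134674 + 19003*I*√376530/125510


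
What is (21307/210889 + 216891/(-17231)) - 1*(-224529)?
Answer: 815854474832729/3633828359 ≈ 2.2452e+5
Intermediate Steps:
(21307/210889 + 216891/(-17231)) - 1*(-224529) = (21307*(1/210889) + 216891*(-1/17231)) + 224529 = (21307/210889 - 216891/17231) + 224529 = -45372785182/3633828359 + 224529 = 815854474832729/3633828359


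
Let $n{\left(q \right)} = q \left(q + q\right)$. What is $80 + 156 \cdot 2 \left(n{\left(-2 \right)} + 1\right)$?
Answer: $2888$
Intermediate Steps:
$n{\left(q \right)} = 2 q^{2}$ ($n{\left(q \right)} = q 2 q = 2 q^{2}$)
$80 + 156 \cdot 2 \left(n{\left(-2 \right)} + 1\right) = 80 + 156 \cdot 2 \left(2 \left(-2\right)^{2} + 1\right) = 80 + 156 \cdot 2 \left(2 \cdot 4 + 1\right) = 80 + 156 \cdot 2 \left(8 + 1\right) = 80 + 156 \cdot 2 \cdot 9 = 80 + 156 \cdot 18 = 80 + 2808 = 2888$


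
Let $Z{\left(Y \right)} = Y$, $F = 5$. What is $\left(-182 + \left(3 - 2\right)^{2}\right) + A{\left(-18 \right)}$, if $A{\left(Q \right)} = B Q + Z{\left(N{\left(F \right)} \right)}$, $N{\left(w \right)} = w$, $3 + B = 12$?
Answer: $-338$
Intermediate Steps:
$B = 9$ ($B = -3 + 12 = 9$)
$A{\left(Q \right)} = 5 + 9 Q$ ($A{\left(Q \right)} = 9 Q + 5 = 5 + 9 Q$)
$\left(-182 + \left(3 - 2\right)^{2}\right) + A{\left(-18 \right)} = \left(-182 + \left(3 - 2\right)^{2}\right) + \left(5 + 9 \left(-18\right)\right) = \left(-182 + 1^{2}\right) + \left(5 - 162\right) = \left(-182 + 1\right) - 157 = -181 - 157 = -338$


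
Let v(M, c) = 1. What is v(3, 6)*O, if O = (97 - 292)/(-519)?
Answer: 65/173 ≈ 0.37572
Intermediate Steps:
O = 65/173 (O = -195*(-1/519) = 65/173 ≈ 0.37572)
v(3, 6)*O = 1*(65/173) = 65/173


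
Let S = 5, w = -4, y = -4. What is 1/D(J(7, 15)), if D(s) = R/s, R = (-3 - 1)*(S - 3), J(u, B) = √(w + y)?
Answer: -I*√2/4 ≈ -0.35355*I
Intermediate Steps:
J(u, B) = 2*I*√2 (J(u, B) = √(-4 - 4) = √(-8) = 2*I*√2)
R = -8 (R = (-3 - 1)*(5 - 3) = -4*2 = -8)
D(s) = -8/s
1/D(J(7, 15)) = 1/(-8*(-I*√2/4)) = 1/(-(-2)*I*√2) = 1/(2*I*√2) = -I*√2/4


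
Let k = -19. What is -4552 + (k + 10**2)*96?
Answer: 3224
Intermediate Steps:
-4552 + (k + 10**2)*96 = -4552 + (-19 + 10**2)*96 = -4552 + (-19 + 100)*96 = -4552 + 81*96 = -4552 + 7776 = 3224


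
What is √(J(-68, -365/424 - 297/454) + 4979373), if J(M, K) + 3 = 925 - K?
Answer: √11533965197392698/48124 ≈ 2231.7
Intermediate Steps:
J(M, K) = 922 - K (J(M, K) = -3 + (925 - K) = 922 - K)
√(J(-68, -365/424 - 297/454) + 4979373) = √((922 - (-365/424 - 297/454)) + 4979373) = √((922 - 1*(-145819/96248)) + 4979373) = √((922 + 145819/96248) + 4979373) = √(88886475/96248 + 4979373) = √(479343578979/96248) = √11533965197392698/48124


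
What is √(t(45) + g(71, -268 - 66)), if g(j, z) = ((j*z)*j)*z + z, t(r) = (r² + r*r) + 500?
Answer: 2*√140589503 ≈ 23714.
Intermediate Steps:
t(r) = 500 + 2*r² (t(r) = (r² + r²) + 500 = 2*r² + 500 = 500 + 2*r²)
g(j, z) = z + j²*z² (g(j, z) = (z*j²)*z + z = j²*z² + z = z + j²*z²)
√(t(45) + g(71, -268 - 66)) = √((500 + 2*45²) + (-268 - 66)*(1 + (-268 - 66)*71²)) = √((500 + 2*2025) - 334*(1 - 334*5041)) = √((500 + 4050) - 334*(1 - 1683694)) = √(4550 - 334*(-1683693)) = √(4550 + 562353462) = √562358012 = 2*√140589503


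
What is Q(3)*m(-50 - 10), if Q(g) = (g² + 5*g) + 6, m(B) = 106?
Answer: 3180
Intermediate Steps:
Q(g) = 6 + g² + 5*g
Q(3)*m(-50 - 10) = (6 + 3² + 5*3)*106 = (6 + 9 + 15)*106 = 30*106 = 3180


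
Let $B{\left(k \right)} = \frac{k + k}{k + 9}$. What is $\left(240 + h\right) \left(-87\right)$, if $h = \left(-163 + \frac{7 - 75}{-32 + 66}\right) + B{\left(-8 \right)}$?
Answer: $-5133$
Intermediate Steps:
$B{\left(k \right)} = \frac{2 k}{9 + k}$
$h = -181$ ($h = \left(-163 + \frac{7 - 75}{-32 + 66}\right) + 2 \left(-8\right) \frac{1}{9 - 8} = \left(-163 - \frac{68}{34}\right) + 2 \left(-8\right) 1^{-1} = \left(-163 - 2\right) + 2 \left(-8\right) 1 = \left(-163 - 2\right) - 16 = -165 - 16 = -181$)
$\left(240 + h\right) \left(-87\right) = \left(240 - 181\right) \left(-87\right) = 59 \left(-87\right) = -5133$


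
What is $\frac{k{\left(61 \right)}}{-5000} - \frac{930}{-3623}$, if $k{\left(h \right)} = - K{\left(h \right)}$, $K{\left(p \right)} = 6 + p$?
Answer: $\frac{4892741}{18115000} \approx 0.27009$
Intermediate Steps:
$k{\left(h \right)} = -6 - h$ ($k{\left(h \right)} = - (6 + h) = -6 - h$)
$\frac{k{\left(61 \right)}}{-5000} - \frac{930}{-3623} = \frac{-6 - 61}{-5000} - \frac{930}{-3623} = \left(-6 - 61\right) \left(- \frac{1}{5000}\right) - - \frac{930}{3623} = \left(-67\right) \left(- \frac{1}{5000}\right) + \frac{930}{3623} = \frac{67}{5000} + \frac{930}{3623} = \frac{4892741}{18115000}$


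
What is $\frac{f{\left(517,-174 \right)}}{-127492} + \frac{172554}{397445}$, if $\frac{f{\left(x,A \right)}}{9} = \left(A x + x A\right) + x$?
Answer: $\frac{663710374563}{50671057940} \approx 13.098$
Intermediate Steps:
$f{\left(x,A \right)} = 9 x + 18 A x$ ($f{\left(x,A \right)} = 9 \left(\left(A x + x A\right) + x\right) = 9 \left(\left(A x + A x\right) + x\right) = 9 \left(2 A x + x\right) = 9 \left(x + 2 A x\right) = 9 x + 18 A x$)
$\frac{f{\left(517,-174 \right)}}{-127492} + \frac{172554}{397445} = \frac{9 \cdot 517 \left(1 + 2 \left(-174\right)\right)}{-127492} + \frac{172554}{397445} = 9 \cdot 517 \left(1 - 348\right) \left(- \frac{1}{127492}\right) + 172554 \cdot \frac{1}{397445} = 9 \cdot 517 \left(-347\right) \left(- \frac{1}{127492}\right) + \frac{172554}{397445} = \left(-1614591\right) \left(- \frac{1}{127492}\right) + \frac{172554}{397445} = \frac{1614591}{127492} + \frac{172554}{397445} = \frac{663710374563}{50671057940}$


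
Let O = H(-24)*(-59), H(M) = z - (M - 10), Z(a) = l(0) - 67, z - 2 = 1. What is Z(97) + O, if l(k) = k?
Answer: -2250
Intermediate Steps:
z = 3 (z = 2 + 1 = 3)
Z(a) = -67 (Z(a) = 0 - 67 = -67)
H(M) = 13 - M (H(M) = 3 - (M - 10) = 3 - (-10 + M) = 3 + (10 - M) = 13 - M)
O = -2183 (O = (13 - 1*(-24))*(-59) = (13 + 24)*(-59) = 37*(-59) = -2183)
Z(97) + O = -67 - 2183 = -2250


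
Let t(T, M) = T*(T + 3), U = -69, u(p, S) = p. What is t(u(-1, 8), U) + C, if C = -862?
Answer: -864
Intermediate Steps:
t(T, M) = T*(3 + T)
t(u(-1, 8), U) + C = -(3 - 1) - 862 = -1*2 - 862 = -2 - 862 = -864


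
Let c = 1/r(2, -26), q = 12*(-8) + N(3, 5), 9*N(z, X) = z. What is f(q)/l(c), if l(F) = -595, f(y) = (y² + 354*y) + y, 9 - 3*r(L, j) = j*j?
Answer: 31898/765 ≈ 41.697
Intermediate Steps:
N(z, X) = z/9
r(L, j) = 3 - j²/3 (r(L, j) = 3 - j*j/3 = 3 - j²/3)
q = -287/3 (q = 12*(-8) + (⅑)*3 = -96 + ⅓ = -287/3 ≈ -95.667)
f(y) = y² + 355*y
c = -3/667 (c = 1/(3 - ⅓*(-26)²) = 1/(3 - ⅓*676) = 1/(3 - 676/3) = 1/(-667/3) = -3/667 ≈ -0.0044978)
f(q)/l(c) = -287*(355 - 287/3)/3/(-595) = -287/3*778/3*(-1/595) = -223286/9*(-1/595) = 31898/765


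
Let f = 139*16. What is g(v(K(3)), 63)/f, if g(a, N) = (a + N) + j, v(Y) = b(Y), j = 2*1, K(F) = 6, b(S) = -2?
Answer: 63/2224 ≈ 0.028327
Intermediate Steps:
j = 2
v(Y) = -2
g(a, N) = 2 + N + a (g(a, N) = (a + N) + 2 = (N + a) + 2 = 2 + N + a)
f = 2224
g(v(K(3)), 63)/f = (2 + 63 - 2)/2224 = 63*(1/2224) = 63/2224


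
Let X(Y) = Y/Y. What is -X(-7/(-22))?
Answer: -1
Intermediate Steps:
X(Y) = 1
-X(-7/(-22)) = -1*1 = -1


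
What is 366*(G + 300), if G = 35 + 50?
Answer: 140910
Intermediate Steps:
G = 85
366*(G + 300) = 366*(85 + 300) = 366*385 = 140910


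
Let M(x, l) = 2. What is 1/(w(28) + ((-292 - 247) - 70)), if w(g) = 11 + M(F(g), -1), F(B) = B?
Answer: -1/596 ≈ -0.0016779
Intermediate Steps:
w(g) = 13 (w(g) = 11 + 2 = 13)
1/(w(28) + ((-292 - 247) - 70)) = 1/(13 + ((-292 - 247) - 70)) = 1/(13 + (-539 - 70)) = 1/(13 - 609) = 1/(-596) = -1/596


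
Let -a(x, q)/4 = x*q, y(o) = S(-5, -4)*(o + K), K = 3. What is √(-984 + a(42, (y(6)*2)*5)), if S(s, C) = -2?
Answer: 2*√7314 ≈ 171.04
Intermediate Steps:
y(o) = -6 - 2*o (y(o) = -2*(o + 3) = -2*(3 + o) = -6 - 2*o)
a(x, q) = -4*q*x (a(x, q) = -4*x*q = -4*q*x)
√(-984 + a(42, (y(6)*2)*5)) = √(-984 - 4*((-6 - 2*6)*2)*5*42) = √(-984 - 4*((-6 - 12)*2)*5*42) = √(-984 - 4*-18*2*5*42) = √(-984 - 4*(-36*5)*42) = √(-984 - 4*(-180)*42) = √(-984 + 30240) = √29256 = 2*√7314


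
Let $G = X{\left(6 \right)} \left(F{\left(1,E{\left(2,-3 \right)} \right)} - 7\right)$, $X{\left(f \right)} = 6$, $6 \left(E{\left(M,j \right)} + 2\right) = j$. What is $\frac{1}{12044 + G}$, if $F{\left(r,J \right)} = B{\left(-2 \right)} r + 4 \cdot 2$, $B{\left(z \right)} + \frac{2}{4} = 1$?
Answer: $\frac{1}{12053} \approx 8.2967 \cdot 10^{-5}$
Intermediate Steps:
$E{\left(M,j \right)} = -2 + \frac{j}{6}$
$B{\left(z \right)} = \frac{1}{2}$ ($B{\left(z \right)} = - \frac{1}{2} + 1 = \frac{1}{2}$)
$F{\left(r,J \right)} = 8 + \frac{r}{2}$ ($F{\left(r,J \right)} = \frac{r}{2} + 4 \cdot 2 = \frac{r}{2} + 8 = 8 + \frac{r}{2}$)
$G = 9$ ($G = 6 \left(\left(8 + \frac{1}{2} \cdot 1\right) - 7\right) = 6 \left(\left(8 + \frac{1}{2}\right) - 7\right) = 6 \left(\frac{17}{2} - 7\right) = 6 \cdot \frac{3}{2} = 9$)
$\frac{1}{12044 + G} = \frac{1}{12044 + 9} = \frac{1}{12053}$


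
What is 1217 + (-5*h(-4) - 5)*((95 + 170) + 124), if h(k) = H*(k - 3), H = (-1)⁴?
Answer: 12887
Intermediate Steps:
H = 1
h(k) = -3 + k (h(k) = 1*(k - 3) = 1*(-3 + k) = -3 + k)
1217 + (-5*h(-4) - 5)*((95 + 170) + 124) = 1217 + (-5*(-3 - 4) - 5)*((95 + 170) + 124) = 1217 + (-5*(-7) - 5)*(265 + 124) = 1217 + (35 - 5)*389 = 1217 + 30*389 = 1217 + 11670 = 12887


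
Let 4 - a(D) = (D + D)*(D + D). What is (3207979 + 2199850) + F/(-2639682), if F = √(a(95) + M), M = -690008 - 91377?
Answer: 5407829 - I*√817481/2639682 ≈ 5.4078e+6 - 0.00034252*I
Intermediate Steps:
a(D) = 4 - 4*D² (a(D) = 4 - (D + D)*(D + D) = 4 - 2*D*2*D = 4 - 4*D²)
M = -781385
F = I*√817481 (F = √((4 - 4*95²) - 781385) = √((4 - 4*9025) - 781385) = √((4 - 36100) - 781385) = √(-36096 - 781385) = √(-817481) = I*√817481 ≈ 904.15*I)
(3207979 + 2199850) + F/(-2639682) = (3207979 + 2199850) + (I*√817481)/(-2639682) = 5407829 + (I*√817481)*(-1/2639682) = 5407829 - I*√817481/2639682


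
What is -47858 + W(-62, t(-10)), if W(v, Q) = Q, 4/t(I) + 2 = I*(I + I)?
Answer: -4737940/99 ≈ -47858.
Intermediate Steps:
t(I) = 4/(-2 + 2*I**2) (t(I) = 4/(-2 + I*(I + I)) = 4/(-2 + I*(2*I)) = 4/(-2 + 2*I**2))
-47858 + W(-62, t(-10)) = -47858 + 2/(-1 + (-10)**2) = -47858 + 2/(-1 + 100) = -47858 + 2/99 = -4737940/99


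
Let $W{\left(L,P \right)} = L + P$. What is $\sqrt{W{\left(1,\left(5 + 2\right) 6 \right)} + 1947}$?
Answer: $\sqrt{1990} \approx 44.609$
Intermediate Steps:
$\sqrt{W{\left(1,\left(5 + 2\right) 6 \right)} + 1947} = \sqrt{\left(1 + \left(5 + 2\right) 6\right) + 1947} = \sqrt{\left(1 + 7 \cdot 6\right) + 1947} = \sqrt{\left(1 + 42\right) + 1947} = \sqrt{43 + 1947} = \sqrt{1990}$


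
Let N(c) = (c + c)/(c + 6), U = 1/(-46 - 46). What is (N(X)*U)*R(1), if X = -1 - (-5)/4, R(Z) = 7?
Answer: -7/1150 ≈ -0.0060870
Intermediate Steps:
X = 1/4 (X = -1 - (-5)/4 = -1 - 1*(-5/4) = -1 + 5/4 = 1/4 ≈ 0.25000)
U = -1/92 (U = 1/(-92) = -1/92 ≈ -0.010870)
N(c) = 2*c/(6 + c) (N(c) = (2*c)/(6 + c) = 2*c/(6 + c))
(N(X)*U)*R(1) = ((2*(1/4)/(6 + 1/4))*(-1/92))*7 = ((2*(1/4)/(25/4))*(-1/92))*7 = ((2*(1/4)*(4/25))*(-1/92))*7 = ((2/25)*(-1/92))*7 = -1/1150*7 = -7/1150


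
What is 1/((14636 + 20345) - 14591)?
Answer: 1/20390 ≈ 4.9044e-5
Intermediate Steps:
1/((14636 + 20345) - 14591) = 1/(34981 - 14591) = 1/20390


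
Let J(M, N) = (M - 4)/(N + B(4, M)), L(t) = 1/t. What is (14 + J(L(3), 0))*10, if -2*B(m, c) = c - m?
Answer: 120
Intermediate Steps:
B(m, c) = m/2 - c/2 (B(m, c) = -(c - m)/2 = m/2 - c/2)
J(M, N) = (-4 + M)/(2 + N - M/2) (J(M, N) = (M - 4)/(N + ((½)*4 - M/2)) = (-4 + M)/(N + (2 - M/2)) = (-4 + M)/(2 + N - M/2))
(14 + J(L(3), 0))*10 = (14 + 2*(-4 + 1/3)/(4 - 1/3 + 2*0))*10 = (14 + 2*(-4 + ⅓)/(4 - 1*⅓ + 0))*10 = (14 + 2*(-11/3)/(4 - ⅓ + 0))*10 = (14 + 2*(-11/3)/(11/3))*10 = (14 + 2*(3/11)*(-11/3))*10 = (14 - 2)*10 = 12*10 = 120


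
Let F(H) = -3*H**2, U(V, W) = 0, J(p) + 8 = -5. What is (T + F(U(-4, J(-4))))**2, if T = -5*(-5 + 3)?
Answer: 100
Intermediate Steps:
J(p) = -13 (J(p) = -8 - 5 = -13)
T = 10 (T = -5*(-2) = 10)
(T + F(U(-4, J(-4))))**2 = (10 - 3*0**2)**2 = (10 - 3*0)**2 = (10 + 0)**2 = 10**2 = 100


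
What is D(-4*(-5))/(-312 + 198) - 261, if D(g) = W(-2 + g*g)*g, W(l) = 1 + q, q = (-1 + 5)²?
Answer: -15047/57 ≈ -263.98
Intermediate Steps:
q = 16 (q = 4² = 16)
W(l) = 17 (W(l) = 1 + 16 = 17)
D(g) = 17*g
D(-4*(-5))/(-312 + 198) - 261 = (17*(-4*(-5)))/(-312 + 198) - 261 = (17*20)/(-114) - 261 = 340*(-1/114) - 261 = -170/57 - 261 = -15047/57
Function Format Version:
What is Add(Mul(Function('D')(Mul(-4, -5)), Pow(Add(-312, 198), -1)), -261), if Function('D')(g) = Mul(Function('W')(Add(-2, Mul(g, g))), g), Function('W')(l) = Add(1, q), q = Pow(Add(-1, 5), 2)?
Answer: Rational(-15047, 57) ≈ -263.98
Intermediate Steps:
q = 16 (q = Pow(4, 2) = 16)
Function('W')(l) = 17 (Function('W')(l) = Add(1, 16) = 17)
Function('D')(g) = Mul(17, g)
Add(Mul(Function('D')(Mul(-4, -5)), Pow(Add(-312, 198), -1)), -261) = Add(Mul(Mul(17, Mul(-4, -5)), Pow(Add(-312, 198), -1)), -261) = Add(Mul(Mul(17, 20), Pow(-114, -1)), -261) = Add(Mul(340, Rational(-1, 114)), -261) = Add(Rational(-170, 57), -261) = Rational(-15047, 57)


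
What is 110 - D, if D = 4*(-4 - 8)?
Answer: 158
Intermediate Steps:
D = -48 (D = 4*(-12) = -48)
110 - D = 110 - 1*(-48) = 110 + 48 = 158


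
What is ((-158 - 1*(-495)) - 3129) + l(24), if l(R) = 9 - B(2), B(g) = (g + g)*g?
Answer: -2791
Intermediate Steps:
B(g) = 2*g**2 (B(g) = (2*g)*g = 2*g**2)
l(R) = 1 (l(R) = 9 - 2*2**2 = 9 - 2*4 = 9 - 1*8 = 9 - 8 = 1)
((-158 - 1*(-495)) - 3129) + l(24) = ((-158 - 1*(-495)) - 3129) + 1 = ((-158 + 495) - 3129) + 1 = (337 - 3129) + 1 = -2792 + 1 = -2791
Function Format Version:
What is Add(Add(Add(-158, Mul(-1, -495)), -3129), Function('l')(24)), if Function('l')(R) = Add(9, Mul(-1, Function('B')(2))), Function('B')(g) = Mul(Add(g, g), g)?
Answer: -2791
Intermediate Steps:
Function('B')(g) = Mul(2, Pow(g, 2)) (Function('B')(g) = Mul(Mul(2, g), g) = Mul(2, Pow(g, 2)))
Function('l')(R) = 1 (Function('l')(R) = Add(9, Mul(-1, Mul(2, Pow(2, 2)))) = Add(9, Mul(-1, Mul(2, 4))) = Add(9, Mul(-1, 8)) = Add(9, -8) = 1)
Add(Add(Add(-158, Mul(-1, -495)), -3129), Function('l')(24)) = Add(Add(Add(-158, Mul(-1, -495)), -3129), 1) = Add(Add(Add(-158, 495), -3129), 1) = Add(Add(337, -3129), 1) = Add(-2792, 1) = -2791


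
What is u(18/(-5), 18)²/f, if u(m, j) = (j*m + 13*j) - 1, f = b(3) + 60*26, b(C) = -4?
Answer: 707281/38900 ≈ 18.182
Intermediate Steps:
f = 1556 (f = -4 + 60*26 = -4 + 1560 = 1556)
u(m, j) = -1 + 13*j + j*m (u(m, j) = (13*j + j*m) - 1 = -1 + 13*j + j*m)
u(18/(-5), 18)²/f = (-1 + 13*18 + 18*(18/(-5)))²/1556 = (-1 + 234 + 18*(18*(-⅕)))²*(1/1556) = (-1 + 234 + 18*(-18/5))²*(1/1556) = (-1 + 234 - 324/5)²*(1/1556) = (841/5)²*(1/1556) = (707281/25)*(1/1556) = 707281/38900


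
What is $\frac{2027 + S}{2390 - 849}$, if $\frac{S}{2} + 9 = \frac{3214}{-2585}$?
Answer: $\frac{5186837}{3983485} \approx 1.3021$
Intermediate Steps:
$S = - \frac{52958}{2585}$ ($S = -18 + 2 \frac{3214}{-2585} = -18 + 2 \cdot 3214 \left(- \frac{1}{2585}\right) = -18 + 2 \left(- \frac{3214}{2585}\right) = -18 - \frac{6428}{2585} = - \frac{52958}{2585} \approx -20.487$)
$\frac{2027 + S}{2390 - 849} = \frac{2027 - \frac{52958}{2585}}{2390 - 849} = \frac{5186837}{2585 \cdot 1541} = \frac{5186837}{2585} \cdot \frac{1}{1541} = \frac{5186837}{3983485}$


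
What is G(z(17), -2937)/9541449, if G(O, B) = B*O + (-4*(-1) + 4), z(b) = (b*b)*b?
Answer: -14429473/9541449 ≈ -1.5123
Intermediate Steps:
z(b) = b³ (z(b) = b²*b = b³)
G(O, B) = 8 + B*O (G(O, B) = B*O + (4 + 4) = B*O + 8 = 8 + B*O)
G(z(17), -2937)/9541449 = (8 - 2937*17³)/9541449 = (8 - 2937*4913)*(1/9541449) = (8 - 14429481)*(1/9541449) = -14429473*1/9541449 = -14429473/9541449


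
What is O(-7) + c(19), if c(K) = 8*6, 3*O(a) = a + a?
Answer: 130/3 ≈ 43.333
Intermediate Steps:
O(a) = 2*a/3 (O(a) = (a + a)/3 = (2*a)/3 = 2*a/3)
c(K) = 48
O(-7) + c(19) = (2/3)*(-7) + 48 = -14/3 + 48 = 130/3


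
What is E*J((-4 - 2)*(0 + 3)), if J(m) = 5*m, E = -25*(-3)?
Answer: -6750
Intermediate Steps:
E = 75
E*J((-4 - 2)*(0 + 3)) = 75*(5*((-4 - 2)*(0 + 3))) = 75*(5*(-6*3)) = 75*(5*(-18)) = 75*(-90) = -6750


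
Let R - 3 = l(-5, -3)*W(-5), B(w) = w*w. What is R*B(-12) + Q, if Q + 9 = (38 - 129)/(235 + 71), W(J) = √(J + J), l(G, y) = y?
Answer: 129347/306 - 432*I*√10 ≈ 422.7 - 1366.1*I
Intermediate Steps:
W(J) = √2*√J (W(J) = √(2*J) = √2*√J)
B(w) = w²
R = 3 - 3*I*√10 (R = 3 - 3*√2*√(-5) = 3 - 3*√2*I*√5 = 3 - 3*I*√10 ≈ 3.0 - 9.4868*I)
Q = -2845/306 (Q = -9 + (38 - 129)/(235 + 71) = -9 - 91/306 = -2845/306 ≈ -9.2974)
R*B(-12) + Q = (3 - 3*I*√10)*(-12)² - 2845/306 = (3 - 3*I*√10)*144 - 2845/306 = (432 - 432*I*√10) - 2845/306 = 129347/306 - 432*I*√10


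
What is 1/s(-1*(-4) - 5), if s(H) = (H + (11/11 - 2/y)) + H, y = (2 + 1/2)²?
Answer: -25/33 ≈ -0.75758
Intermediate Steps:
y = 25/4 (y = (2 + 1*(½))² = (2 + ½)² = (5/2)² = 25/4 ≈ 6.2500)
s(H) = 17/25 + 2*H (s(H) = (H + (11/11 - 2/25/4)) + H = (H + (11*(1/11) - 2*4/25)) + H = (H + (1 - 8/25)) + H = (H + 17/25) + H = (17/25 + H) + H = 17/25 + 2*H)
1/s(-1*(-4) - 5) = 1/(17/25 + 2*(-1*(-4) - 5)) = 1/(17/25 + 2*(4 - 5)) = 1/(17/25 + 2*(-1)) = 1/(17/25 - 2) = 1/(-33/25) = -25/33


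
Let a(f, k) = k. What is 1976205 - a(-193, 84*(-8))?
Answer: 1976877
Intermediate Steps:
1976205 - a(-193, 84*(-8)) = 1976205 - 84*(-8) = 1976205 - 1*(-672) = 1976205 + 672 = 1976877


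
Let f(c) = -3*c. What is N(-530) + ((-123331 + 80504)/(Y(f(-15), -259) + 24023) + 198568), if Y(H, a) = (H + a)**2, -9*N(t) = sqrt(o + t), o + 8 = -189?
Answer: 13863776365/69819 - I*sqrt(727)/9 ≈ 1.9857e+5 - 2.9959*I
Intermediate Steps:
o = -197 (o = -8 - 189 = -197)
N(t) = -sqrt(-197 + t)/9
N(-530) + ((-123331 + 80504)/(Y(f(-15), -259) + 24023) + 198568) = -sqrt(-197 - 530)/9 + ((-123331 + 80504)/((-3*(-15) - 259)**2 + 24023) + 198568) = -I*sqrt(727)/9 + (-42827/((45 - 259)**2 + 24023) + 198568) = -I*sqrt(727)/9 + (-42827/((-214)**2 + 24023) + 198568) = -I*sqrt(727)/9 + (-42827/(45796 + 24023) + 198568) = -I*sqrt(727)/9 + (-42827/69819 + 198568) = -I*sqrt(727)/9 + 13863776365/69819 = 13863776365/69819 - I*sqrt(727)/9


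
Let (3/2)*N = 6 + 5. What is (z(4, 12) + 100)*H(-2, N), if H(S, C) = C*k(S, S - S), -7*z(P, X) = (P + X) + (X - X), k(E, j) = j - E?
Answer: 10032/7 ≈ 1433.1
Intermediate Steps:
N = 22/3 (N = 2*(6 + 5)/3 = (2/3)*11 = 22/3 ≈ 7.3333)
z(P, X) = -P/7 - X/7 (z(P, X) = -((P + X) + (X - X))/7 = -((P + X) + 0)/7 = -(P + X)/7 = -P/7 - X/7)
H(S, C) = -C*S (H(S, C) = C*((S - S) - S) = C*(0 - S) = C*(-S) = -C*S)
(z(4, 12) + 100)*H(-2, N) = ((-1/7*4 - 1/7*12) + 100)*(-1*22/3*(-2)) = ((-4/7 - 12/7) + 100)*(44/3) = (-16/7 + 100)*(44/3) = (684/7)*(44/3) = 10032/7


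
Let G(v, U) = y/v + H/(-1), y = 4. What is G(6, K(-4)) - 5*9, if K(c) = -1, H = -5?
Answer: -118/3 ≈ -39.333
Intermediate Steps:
G(v, U) = 5 + 4/v (G(v, U) = 4/v - 5/(-1) = 4/v - 5*(-1) = 4/v + 5 = 5 + 4/v)
G(6, K(-4)) - 5*9 = (5 + 4/6) - 5*9 = (5 + 4*(⅙)) - 45 = (5 + ⅔) - 45 = 17/3 - 45 = -118/3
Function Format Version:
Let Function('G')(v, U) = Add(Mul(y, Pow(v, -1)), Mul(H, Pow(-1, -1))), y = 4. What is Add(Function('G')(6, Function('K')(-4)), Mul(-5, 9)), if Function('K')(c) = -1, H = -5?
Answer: Rational(-118, 3) ≈ -39.333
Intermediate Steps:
Function('G')(v, U) = Add(5, Mul(4, Pow(v, -1))) (Function('G')(v, U) = Add(Mul(4, Pow(v, -1)), Mul(-5, Pow(-1, -1))) = Add(Mul(4, Pow(v, -1)), Mul(-5, -1)) = Add(Mul(4, Pow(v, -1)), 5) = Add(5, Mul(4, Pow(v, -1))))
Add(Function('G')(6, Function('K')(-4)), Mul(-5, 9)) = Add(Add(5, Mul(4, Pow(6, -1))), Mul(-5, 9)) = Add(Add(5, Mul(4, Rational(1, 6))), -45) = Add(Add(5, Rational(2, 3)), -45) = Add(Rational(17, 3), -45) = Rational(-118, 3)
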